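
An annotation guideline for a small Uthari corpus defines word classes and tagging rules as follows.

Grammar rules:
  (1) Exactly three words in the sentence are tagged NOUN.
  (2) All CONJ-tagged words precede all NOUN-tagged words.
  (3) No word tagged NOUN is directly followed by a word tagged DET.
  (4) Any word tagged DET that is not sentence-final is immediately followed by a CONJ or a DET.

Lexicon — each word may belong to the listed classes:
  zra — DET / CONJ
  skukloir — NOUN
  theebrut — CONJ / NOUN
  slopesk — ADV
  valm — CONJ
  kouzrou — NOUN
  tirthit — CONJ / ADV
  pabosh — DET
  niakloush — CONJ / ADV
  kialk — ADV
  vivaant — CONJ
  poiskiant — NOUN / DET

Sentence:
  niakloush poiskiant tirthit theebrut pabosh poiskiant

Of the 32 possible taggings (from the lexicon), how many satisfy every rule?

Candidates per position — 1:niakloush {CONJ,ADV}; 2:poiskiant {NOUN,DET}; 3:tirthit {CONJ,ADV}; 4:theebrut {CONJ,NOUN}; 5:pabosh {DET}; 6:poiskiant {NOUN,DET}.
There are 32 candidate sequences in total.
Every candidate sequence violates at least one rule; no consistent tagging exists.
Count = 0.

0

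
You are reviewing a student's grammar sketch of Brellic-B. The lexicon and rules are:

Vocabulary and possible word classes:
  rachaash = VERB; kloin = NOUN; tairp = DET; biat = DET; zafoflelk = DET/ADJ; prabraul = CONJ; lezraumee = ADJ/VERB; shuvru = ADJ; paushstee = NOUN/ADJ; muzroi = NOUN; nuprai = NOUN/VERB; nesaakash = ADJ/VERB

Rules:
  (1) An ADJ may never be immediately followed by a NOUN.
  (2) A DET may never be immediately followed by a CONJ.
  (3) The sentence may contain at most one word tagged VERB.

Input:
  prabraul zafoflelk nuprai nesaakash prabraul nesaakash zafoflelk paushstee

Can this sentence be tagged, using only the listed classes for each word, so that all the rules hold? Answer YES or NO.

Candidates per position — 1:prabraul {CONJ}; 2:zafoflelk {DET,ADJ}; 3:nuprai {NOUN,VERB}; 4:nesaakash {ADJ,VERB}; 5:prabraul {CONJ}; 6:nesaakash {ADJ,VERB}; 7:zafoflelk {DET,ADJ}; 8:paushstee {NOUN,ADJ}.
One satisfying assignment: CONJ DET NOUN VERB CONJ ADJ DET ADJ.
Rule-by-rule: rule 1 satisfied; rule 2 satisfied; rule 3 satisfied.

YES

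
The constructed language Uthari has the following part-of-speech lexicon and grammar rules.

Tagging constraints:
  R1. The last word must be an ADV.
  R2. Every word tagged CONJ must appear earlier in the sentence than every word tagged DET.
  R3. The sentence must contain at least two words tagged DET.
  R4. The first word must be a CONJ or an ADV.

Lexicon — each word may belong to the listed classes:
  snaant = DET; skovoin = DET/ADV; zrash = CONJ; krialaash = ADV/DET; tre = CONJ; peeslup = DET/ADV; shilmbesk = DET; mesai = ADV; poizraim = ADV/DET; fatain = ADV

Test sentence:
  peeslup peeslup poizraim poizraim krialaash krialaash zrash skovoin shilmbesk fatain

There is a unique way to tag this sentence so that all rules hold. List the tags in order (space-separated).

Candidates per position — 1:peeslup {DET,ADV}; 2:peeslup {DET,ADV}; 3:poizraim {ADV,DET}; 4:poizraim {ADV,DET}; 5:krialaash {ADV,DET}; 6:krialaash {ADV,DET}; 7:zrash {CONJ}; 8:skovoin {DET,ADV}; 9:shilmbesk {DET}; 10:fatain {ADV}.
Position 1: DET is ruled out by rule 2; that leaves ADV.
Position 2: DET is ruled out by rule 2; that leaves ADV.
Position 3: DET is ruled out by rule 2; that leaves ADV.
Position 4: DET is ruled out by rule 2; that leaves ADV.
Position 5: DET is ruled out by rule 2; that leaves ADV.
Position 6: DET is ruled out by rule 2; that leaves ADV.
Position 8: ADV is ruled out by rule 3; that leaves DET.
That leaves exactly one tagging: ADV ADV ADV ADV ADV ADV CONJ DET DET ADV.
Verifying each rule — rule 1 holds; rule 2 holds; rule 3 holds; rule 4 holds.

ADV ADV ADV ADV ADV ADV CONJ DET DET ADV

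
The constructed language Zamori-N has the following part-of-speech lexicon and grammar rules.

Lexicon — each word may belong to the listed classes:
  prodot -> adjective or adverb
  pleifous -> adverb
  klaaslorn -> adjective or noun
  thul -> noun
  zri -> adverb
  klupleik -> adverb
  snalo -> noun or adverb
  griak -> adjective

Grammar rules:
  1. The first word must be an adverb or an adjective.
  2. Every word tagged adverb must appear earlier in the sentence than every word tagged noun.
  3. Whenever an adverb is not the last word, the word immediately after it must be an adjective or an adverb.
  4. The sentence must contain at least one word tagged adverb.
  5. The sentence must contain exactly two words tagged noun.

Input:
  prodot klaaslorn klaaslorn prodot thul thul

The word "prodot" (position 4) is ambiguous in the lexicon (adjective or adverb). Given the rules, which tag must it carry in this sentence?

adjective

Candidates per position — 1:prodot {adjective,adverb}; 2:klaaslorn {adjective,noun}; 3:klaaslorn {adjective,noun}; 4:prodot {adjective,adverb}; 5:thul {noun}; 6:thul {noun}.
At position 2, choosing noun makes rule 5 impossible to satisfy; hence adjective.
At position 3, choosing noun makes rule 5 impossible to satisfy; hence adjective.
At position 4, choosing adverb makes rule 3 impossible to satisfy; hence adjective.
At position 1, choosing adjective makes rule 4 impossible to satisfy; hence adverb.
That leaves exactly one tagging: adverb adjective adjective adjective noun noun.
Checking: rule 1 ✓; rule 2 ✓; rule 3 ✓; rule 4 ✓; rule 5 ✓.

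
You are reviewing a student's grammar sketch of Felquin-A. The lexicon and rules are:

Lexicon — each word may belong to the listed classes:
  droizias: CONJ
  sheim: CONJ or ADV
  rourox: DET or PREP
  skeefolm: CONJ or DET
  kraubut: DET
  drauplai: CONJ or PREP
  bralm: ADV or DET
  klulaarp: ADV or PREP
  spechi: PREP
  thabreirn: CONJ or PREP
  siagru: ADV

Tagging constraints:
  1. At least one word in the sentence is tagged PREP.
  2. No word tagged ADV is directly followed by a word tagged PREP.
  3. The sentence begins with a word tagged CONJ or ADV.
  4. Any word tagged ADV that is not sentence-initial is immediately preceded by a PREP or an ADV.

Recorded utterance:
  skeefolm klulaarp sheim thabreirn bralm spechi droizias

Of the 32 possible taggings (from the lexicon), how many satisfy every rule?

Candidates per position — 1:skeefolm {CONJ,DET}; 2:klulaarp {ADV,PREP}; 3:sheim {CONJ,ADV}; 4:thabreirn {CONJ,PREP}; 5:bralm {ADV,DET}; 6:spechi {PREP}; 7:droizias {CONJ}.
There are 32 candidate sequences in total.
The sequences that satisfy every rule: CONJ PREP CONJ CONJ DET PREP CONJ; CONJ PREP CONJ PREP DET PREP CONJ; CONJ PREP ADV CONJ DET PREP CONJ.
Count = 3.

3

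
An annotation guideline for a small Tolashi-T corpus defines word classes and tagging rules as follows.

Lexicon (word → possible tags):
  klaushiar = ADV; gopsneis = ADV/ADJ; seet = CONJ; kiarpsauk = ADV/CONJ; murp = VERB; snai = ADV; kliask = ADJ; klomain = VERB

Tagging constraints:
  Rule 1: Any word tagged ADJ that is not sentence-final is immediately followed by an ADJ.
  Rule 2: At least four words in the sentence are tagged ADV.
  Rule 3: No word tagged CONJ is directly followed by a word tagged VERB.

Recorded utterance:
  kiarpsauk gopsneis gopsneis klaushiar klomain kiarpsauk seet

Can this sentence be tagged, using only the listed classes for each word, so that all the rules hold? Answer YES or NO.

Candidates per position — 1:kiarpsauk {ADV,CONJ}; 2:gopsneis {ADV,ADJ}; 3:gopsneis {ADV,ADJ}; 4:klaushiar {ADV}; 5:klomain {VERB}; 6:kiarpsauk {ADV,CONJ}; 7:seet {CONJ}.
One satisfying assignment: ADV ADV ADV ADV VERB ADV CONJ.
Check: rule 1 satisfied; rule 2 satisfied; rule 3 satisfied.

YES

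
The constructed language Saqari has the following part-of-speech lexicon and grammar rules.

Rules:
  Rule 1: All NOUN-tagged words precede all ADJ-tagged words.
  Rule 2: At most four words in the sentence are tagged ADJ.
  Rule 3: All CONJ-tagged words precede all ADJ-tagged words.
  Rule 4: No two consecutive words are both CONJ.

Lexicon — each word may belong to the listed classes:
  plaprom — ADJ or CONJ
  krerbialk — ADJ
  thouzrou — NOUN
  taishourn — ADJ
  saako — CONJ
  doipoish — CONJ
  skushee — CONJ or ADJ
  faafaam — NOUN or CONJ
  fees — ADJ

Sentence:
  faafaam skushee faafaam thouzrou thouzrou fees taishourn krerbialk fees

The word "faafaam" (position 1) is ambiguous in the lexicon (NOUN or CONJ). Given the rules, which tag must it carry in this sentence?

Candidates per position — 1:faafaam {NOUN,CONJ}; 2:skushee {CONJ,ADJ}; 3:faafaam {NOUN,CONJ}; 4:thouzrou {NOUN}; 5:thouzrou {NOUN}; 6:fees {ADJ}; 7:taishourn {ADJ}; 8:krerbialk {ADJ}; 9:fees {ADJ}.
If word 2 were ADJ, no tagging could satisfy rule 1; so word 2 is CONJ.
If word 3 were CONJ, no tagging could satisfy rule 4; so word 3 is NOUN.
If word 1 were CONJ, no tagging could satisfy rule 4; so word 1 is NOUN.
The only consistent sequence is: NOUN CONJ NOUN NOUN NOUN ADJ ADJ ADJ ADJ.
Verifying each rule — rule 1 satisfied; rule 2 satisfied; rule 3 satisfied; rule 4 satisfied.

NOUN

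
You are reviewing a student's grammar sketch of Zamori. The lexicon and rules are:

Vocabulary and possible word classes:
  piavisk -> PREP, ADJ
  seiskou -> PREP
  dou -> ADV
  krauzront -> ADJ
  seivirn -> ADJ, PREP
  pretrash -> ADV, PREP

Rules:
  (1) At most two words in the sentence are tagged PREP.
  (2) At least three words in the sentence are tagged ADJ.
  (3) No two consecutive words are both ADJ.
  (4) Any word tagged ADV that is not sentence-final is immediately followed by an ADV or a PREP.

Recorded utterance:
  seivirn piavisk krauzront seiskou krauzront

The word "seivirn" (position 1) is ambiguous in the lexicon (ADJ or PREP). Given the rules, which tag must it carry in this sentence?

ADJ

Candidates per position — 1:seivirn {ADJ,PREP}; 2:piavisk {PREP,ADJ}; 3:krauzront {ADJ}; 4:seiskou {PREP}; 5:krauzront {ADJ}.
If word 2 were ADJ, no tagging could satisfy rule 3; so word 2 is PREP.
If word 1 were PREP, no tagging could satisfy rule 1; so word 1 is ADJ.
So the tagging must be: ADJ PREP ADJ PREP ADJ.
Checking: rule 1 ✓; rule 2 ✓; rule 3 ✓; rule 4 ✓.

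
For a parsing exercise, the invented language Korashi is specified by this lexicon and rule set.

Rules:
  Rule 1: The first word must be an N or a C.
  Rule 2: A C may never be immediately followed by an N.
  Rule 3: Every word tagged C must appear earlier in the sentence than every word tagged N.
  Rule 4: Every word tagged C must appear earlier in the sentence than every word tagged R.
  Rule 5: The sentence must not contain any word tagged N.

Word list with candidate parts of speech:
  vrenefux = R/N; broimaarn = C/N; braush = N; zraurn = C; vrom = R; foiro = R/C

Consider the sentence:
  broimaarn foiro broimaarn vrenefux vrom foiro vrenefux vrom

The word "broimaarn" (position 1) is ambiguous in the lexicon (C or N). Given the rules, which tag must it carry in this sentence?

C

Candidates per position — 1:broimaarn {C,N}; 2:foiro {R,C}; 3:broimaarn {C,N}; 4:vrenefux {R,N}; 5:vrom {R}; 6:foiro {R,C}; 7:vrenefux {R,N}; 8:vrom {R}.
Position 1: N is ruled out by rule 5; that leaves C.
Position 3: N is ruled out by rule 5; that leaves C.
Position 4: N is ruled out by rule 2; that leaves R.
Position 6: C is ruled out by rule 4; that leaves R.
Position 7: N is ruled out by rule 5; that leaves R.
Position 2: R is ruled out by rule 4; that leaves C.
The only consistent sequence is: C C C R R R R R.
Check: rule 1 ✓; rule 2 ✓; rule 3 ✓; rule 4 ✓; rule 5 ✓.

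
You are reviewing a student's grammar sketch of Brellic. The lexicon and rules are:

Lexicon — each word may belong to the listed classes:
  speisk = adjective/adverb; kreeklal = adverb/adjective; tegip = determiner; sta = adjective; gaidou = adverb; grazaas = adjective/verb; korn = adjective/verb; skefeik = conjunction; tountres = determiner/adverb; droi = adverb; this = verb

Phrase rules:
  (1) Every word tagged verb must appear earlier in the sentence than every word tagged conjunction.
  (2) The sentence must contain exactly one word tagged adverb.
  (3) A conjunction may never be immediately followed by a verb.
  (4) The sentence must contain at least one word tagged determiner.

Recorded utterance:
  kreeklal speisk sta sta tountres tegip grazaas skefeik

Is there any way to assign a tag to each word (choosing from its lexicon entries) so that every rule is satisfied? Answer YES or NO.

Candidates per position — 1:kreeklal {adverb,adjective}; 2:speisk {adjective,adverb}; 3:sta {adjective}; 4:sta {adjective}; 5:tountres {determiner,adverb}; 6:tegip {determiner}; 7:grazaas {adjective,verb}; 8:skefeik {conjunction}.
One satisfying assignment: adverb adjective adjective adjective determiner determiner adjective conjunction.
Checking: rule 1 ok; rule 2 ok; rule 3 ok; rule 4 ok.

YES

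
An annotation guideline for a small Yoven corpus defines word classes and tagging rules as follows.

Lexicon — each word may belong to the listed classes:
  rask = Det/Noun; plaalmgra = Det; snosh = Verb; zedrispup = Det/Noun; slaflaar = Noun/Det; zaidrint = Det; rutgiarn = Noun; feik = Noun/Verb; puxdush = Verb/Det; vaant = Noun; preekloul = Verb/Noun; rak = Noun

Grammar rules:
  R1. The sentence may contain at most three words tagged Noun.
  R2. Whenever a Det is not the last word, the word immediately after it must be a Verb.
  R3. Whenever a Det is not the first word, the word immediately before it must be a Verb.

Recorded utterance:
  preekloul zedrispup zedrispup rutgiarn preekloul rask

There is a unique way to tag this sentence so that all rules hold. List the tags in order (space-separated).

Verb Noun Noun Noun Verb Det

Candidates per position — 1:preekloul {Verb,Noun}; 2:zedrispup {Det,Noun}; 3:zedrispup {Det,Noun}; 4:rutgiarn {Noun}; 5:preekloul {Verb,Noun}; 6:rask {Det,Noun}.
Position 2: Det is ruled out by rule 2; that leaves Noun.
Position 3: Det is ruled out by rule 2; that leaves Noun.
Position 5: Noun is ruled out by rule 1; that leaves Verb.
Position 6: Noun is ruled out by rule 1; that leaves Det.
Position 1: Noun is ruled out by rule 1; that leaves Verb.
The unique satisfying tagging is: Verb Noun Noun Noun Verb Det.
Checking: rule 1 ok; rule 2 ok; rule 3 ok.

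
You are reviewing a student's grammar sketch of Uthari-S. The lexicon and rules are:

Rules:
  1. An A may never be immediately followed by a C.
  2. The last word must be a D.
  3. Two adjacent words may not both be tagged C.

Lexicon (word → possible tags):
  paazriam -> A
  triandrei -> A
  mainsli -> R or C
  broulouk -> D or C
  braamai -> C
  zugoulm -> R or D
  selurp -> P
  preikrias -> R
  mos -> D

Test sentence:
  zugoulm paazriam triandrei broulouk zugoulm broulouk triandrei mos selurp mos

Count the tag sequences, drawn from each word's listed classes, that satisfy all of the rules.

8

Candidates per position — 1:zugoulm {R,D}; 2:paazriam {A}; 3:triandrei {A}; 4:broulouk {D,C}; 5:zugoulm {R,D}; 6:broulouk {D,C}; 7:triandrei {A}; 8:mos {D}; 9:selurp {P}; 10:mos {D}.
There are 16 candidate sequences in total.
Checking each against the rules leaves 8 sequences.
Count = 8.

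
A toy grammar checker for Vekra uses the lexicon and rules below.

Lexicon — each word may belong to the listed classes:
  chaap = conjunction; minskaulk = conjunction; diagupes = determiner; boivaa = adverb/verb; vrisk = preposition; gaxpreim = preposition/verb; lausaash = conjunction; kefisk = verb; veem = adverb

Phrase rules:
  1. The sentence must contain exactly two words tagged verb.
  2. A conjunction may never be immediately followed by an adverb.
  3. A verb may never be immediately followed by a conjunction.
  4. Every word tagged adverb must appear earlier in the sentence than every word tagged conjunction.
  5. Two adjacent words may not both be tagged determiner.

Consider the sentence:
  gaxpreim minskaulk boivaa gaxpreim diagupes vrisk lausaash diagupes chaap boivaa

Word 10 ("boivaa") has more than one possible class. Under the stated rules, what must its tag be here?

Candidates per position — 1:gaxpreim {preposition,verb}; 2:minskaulk {conjunction}; 3:boivaa {adverb,verb}; 4:gaxpreim {preposition,verb}; 5:diagupes {determiner}; 6:vrisk {preposition}; 7:lausaash {conjunction}; 8:diagupes {determiner}; 9:chaap {conjunction}; 10:boivaa {adverb,verb}.
If word 1 were verb, no tagging could satisfy rule 3; so word 1 is preposition.
If word 3 were adverb, no tagging could satisfy rule 2; so word 3 is verb.
If word 10 were adverb, no tagging could satisfy rule 2; so word 10 is verb.
If word 4 were verb, no tagging could satisfy rule 1; so word 4 is preposition.
The unique satisfying tagging is: preposition conjunction verb preposition determiner preposition conjunction determiner conjunction verb.
Verifying each rule — rule 1 ok; rule 2 ok; rule 3 ok; rule 4 ok; rule 5 ok.

verb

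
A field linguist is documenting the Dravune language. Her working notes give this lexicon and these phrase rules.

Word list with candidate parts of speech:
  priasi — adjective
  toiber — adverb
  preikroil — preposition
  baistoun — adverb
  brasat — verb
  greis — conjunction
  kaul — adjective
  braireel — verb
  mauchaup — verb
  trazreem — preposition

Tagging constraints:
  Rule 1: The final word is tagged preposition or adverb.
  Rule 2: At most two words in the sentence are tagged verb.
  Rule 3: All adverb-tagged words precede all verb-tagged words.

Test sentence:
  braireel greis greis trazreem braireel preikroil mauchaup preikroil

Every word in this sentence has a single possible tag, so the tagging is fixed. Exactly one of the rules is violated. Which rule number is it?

2

Fixed tagging: verb conjunction conjunction preposition verb preposition verb preposition.
Rule check: R1 ✓, R2 ✗, R3 ✓.
Only rule 2 fails.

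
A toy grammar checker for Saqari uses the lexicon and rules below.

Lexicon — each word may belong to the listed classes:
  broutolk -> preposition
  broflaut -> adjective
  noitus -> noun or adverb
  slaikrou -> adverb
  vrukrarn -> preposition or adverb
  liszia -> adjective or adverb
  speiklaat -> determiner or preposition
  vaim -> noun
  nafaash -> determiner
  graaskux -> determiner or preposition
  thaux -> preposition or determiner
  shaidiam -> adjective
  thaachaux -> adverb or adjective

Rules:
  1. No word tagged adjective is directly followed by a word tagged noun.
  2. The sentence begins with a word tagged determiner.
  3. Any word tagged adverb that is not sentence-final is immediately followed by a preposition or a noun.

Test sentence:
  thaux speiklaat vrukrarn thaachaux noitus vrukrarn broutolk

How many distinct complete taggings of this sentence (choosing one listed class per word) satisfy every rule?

Candidates per position — 1:thaux {preposition,determiner}; 2:speiklaat {determiner,preposition}; 3:vrukrarn {preposition,adverb}; 4:thaachaux {adverb,adjective}; 5:noitus {noun,adverb}; 6:vrukrarn {preposition,adverb}; 7:broutolk {preposition}.
There are 64 candidate sequences in total.
Checking each against the rules leaves 6 sequences.
Count = 6.

6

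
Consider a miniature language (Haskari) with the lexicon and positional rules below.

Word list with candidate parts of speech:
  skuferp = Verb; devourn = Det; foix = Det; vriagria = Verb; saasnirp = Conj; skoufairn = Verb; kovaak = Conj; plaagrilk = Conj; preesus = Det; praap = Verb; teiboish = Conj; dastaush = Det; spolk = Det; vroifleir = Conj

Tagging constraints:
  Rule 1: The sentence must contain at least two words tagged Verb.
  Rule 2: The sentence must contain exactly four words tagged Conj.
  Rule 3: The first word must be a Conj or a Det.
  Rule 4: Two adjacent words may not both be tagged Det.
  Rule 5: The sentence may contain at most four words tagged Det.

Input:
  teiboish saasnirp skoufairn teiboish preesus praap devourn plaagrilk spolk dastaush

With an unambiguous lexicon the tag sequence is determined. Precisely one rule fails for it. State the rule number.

Fixed tagging: Conj Conj Verb Conj Det Verb Det Conj Det Det.
Applying the rules: R1 pass, R2 pass, R3 pass, R4 fail, R5 pass.
Only rule 4 fails.

4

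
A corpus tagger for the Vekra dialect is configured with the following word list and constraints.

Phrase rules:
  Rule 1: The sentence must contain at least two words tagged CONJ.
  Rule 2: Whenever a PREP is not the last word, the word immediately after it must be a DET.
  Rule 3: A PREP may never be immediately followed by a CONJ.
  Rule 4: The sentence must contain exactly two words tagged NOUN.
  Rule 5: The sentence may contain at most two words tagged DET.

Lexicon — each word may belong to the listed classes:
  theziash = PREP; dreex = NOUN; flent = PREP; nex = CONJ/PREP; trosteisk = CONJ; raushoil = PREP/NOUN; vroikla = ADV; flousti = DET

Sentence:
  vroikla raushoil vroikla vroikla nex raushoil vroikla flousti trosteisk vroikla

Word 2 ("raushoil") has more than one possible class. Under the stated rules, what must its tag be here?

Candidates per position — 1:vroikla {ADV}; 2:raushoil {PREP,NOUN}; 3:vroikla {ADV}; 4:vroikla {ADV}; 5:nex {CONJ,PREP}; 6:raushoil {PREP,NOUN}; 7:vroikla {ADV}; 8:flousti {DET}; 9:trosteisk {CONJ}; 10:vroikla {ADV}.
Position 2: tagging it PREP would leave rule 2 unsatisfiable, so it must be NOUN.
Position 5: tagging it PREP would leave rule 1 unsatisfiable, so it must be CONJ.
Position 6: tagging it PREP would leave rule 2 unsatisfiable, so it must be NOUN.
So the tagging must be: ADV NOUN ADV ADV CONJ NOUN ADV DET CONJ ADV.
Verifying each rule — rule 1 holds; rule 2 holds; rule 3 holds; rule 4 holds; rule 5 holds.

NOUN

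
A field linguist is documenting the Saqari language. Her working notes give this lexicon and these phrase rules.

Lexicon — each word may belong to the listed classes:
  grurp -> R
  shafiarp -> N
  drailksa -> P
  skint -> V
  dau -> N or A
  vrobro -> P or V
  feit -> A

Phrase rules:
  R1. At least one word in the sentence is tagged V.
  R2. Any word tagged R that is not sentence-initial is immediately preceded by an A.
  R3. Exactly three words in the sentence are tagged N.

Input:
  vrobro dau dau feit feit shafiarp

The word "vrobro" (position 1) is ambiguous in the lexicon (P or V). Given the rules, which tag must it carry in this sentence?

Candidates per position — 1:vrobro {P,V}; 2:dau {N,A}; 3:dau {N,A}; 4:feit {A}; 5:feit {A}; 6:shafiarp {N}.
If word 1 were P, no tagging could satisfy rule 1; so word 1 is V.
If word 2 were A, no tagging could satisfy rule 3; so word 2 is N.
If word 3 were A, no tagging could satisfy rule 3; so word 3 is N.
So the tagging must be: V N N A A N.
Checking: rule 1 holds; rule 2 holds; rule 3 holds.

V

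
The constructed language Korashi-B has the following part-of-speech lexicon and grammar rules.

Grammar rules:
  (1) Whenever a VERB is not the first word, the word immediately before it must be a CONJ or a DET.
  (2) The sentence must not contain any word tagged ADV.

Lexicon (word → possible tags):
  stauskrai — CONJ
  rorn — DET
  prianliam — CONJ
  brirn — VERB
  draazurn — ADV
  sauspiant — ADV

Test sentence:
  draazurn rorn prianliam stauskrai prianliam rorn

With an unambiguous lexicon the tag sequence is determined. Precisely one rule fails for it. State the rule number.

2

Fixed tagging: ADV DET CONJ CONJ CONJ DET.
Checking each rule: R1 ok, R2 fails.
Only rule 2 fails.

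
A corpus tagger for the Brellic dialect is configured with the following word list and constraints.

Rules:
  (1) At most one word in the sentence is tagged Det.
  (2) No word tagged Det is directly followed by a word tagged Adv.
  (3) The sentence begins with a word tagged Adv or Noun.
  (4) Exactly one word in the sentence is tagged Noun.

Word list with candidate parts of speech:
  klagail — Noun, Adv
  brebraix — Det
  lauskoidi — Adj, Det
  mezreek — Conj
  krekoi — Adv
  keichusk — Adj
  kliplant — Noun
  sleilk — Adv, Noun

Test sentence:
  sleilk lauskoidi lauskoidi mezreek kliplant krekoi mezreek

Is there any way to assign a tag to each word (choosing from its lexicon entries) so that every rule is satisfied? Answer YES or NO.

Candidates per position — 1:sleilk {Adv,Noun}; 2:lauskoidi {Adj,Det}; 3:lauskoidi {Adj,Det}; 4:mezreek {Conj}; 5:kliplant {Noun}; 6:krekoi {Adv}; 7:mezreek {Conj}.
One satisfying assignment: Adv Adj Adj Conj Noun Adv Conj.
Rule-by-rule: rule 1 ✓; rule 2 ✓; rule 3 ✓; rule 4 ✓.

YES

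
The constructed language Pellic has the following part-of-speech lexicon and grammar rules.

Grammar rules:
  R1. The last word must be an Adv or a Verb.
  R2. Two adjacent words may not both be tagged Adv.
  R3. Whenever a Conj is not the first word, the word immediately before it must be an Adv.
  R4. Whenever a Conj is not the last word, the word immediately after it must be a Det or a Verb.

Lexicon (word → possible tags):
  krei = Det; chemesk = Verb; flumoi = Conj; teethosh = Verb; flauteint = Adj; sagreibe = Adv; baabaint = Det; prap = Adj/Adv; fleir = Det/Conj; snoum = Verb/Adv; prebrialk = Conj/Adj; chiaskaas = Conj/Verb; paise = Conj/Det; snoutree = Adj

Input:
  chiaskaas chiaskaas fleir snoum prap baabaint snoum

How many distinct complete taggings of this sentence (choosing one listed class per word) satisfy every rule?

Candidates per position — 1:chiaskaas {Conj,Verb}; 2:chiaskaas {Conj,Verb}; 3:fleir {Det,Conj}; 4:snoum {Verb,Adv}; 5:prap {Adj,Adv}; 6:baabaint {Det}; 7:snoum {Verb,Adv}.
There are 64 candidate sequences in total.
Checking each against the rules leaves 12 sequences.
Count = 12.

12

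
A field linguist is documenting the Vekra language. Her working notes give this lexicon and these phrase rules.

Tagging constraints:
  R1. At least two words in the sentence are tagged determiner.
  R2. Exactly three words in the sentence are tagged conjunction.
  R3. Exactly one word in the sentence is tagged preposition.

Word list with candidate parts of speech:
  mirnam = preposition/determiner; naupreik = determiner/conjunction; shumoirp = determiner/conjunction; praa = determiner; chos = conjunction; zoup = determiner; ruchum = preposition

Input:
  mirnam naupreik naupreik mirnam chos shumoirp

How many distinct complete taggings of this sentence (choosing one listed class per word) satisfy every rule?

6

Candidates per position — 1:mirnam {preposition,determiner}; 2:naupreik {determiner,conjunction}; 3:naupreik {determiner,conjunction}; 4:mirnam {preposition,determiner}; 5:chos {conjunction}; 6:shumoirp {determiner,conjunction}.
There are 32 candidate sequences in total.
Checking each against the rules leaves 6 sequences.
Count = 6.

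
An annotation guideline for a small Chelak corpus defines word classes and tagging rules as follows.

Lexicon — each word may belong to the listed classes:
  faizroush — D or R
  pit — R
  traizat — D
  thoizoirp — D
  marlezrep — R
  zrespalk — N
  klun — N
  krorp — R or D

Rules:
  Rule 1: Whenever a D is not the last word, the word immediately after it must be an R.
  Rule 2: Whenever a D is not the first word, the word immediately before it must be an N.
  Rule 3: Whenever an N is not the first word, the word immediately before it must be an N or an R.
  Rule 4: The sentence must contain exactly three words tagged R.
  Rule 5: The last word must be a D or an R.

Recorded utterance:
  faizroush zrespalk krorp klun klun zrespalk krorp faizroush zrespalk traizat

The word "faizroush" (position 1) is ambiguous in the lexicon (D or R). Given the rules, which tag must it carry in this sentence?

Candidates per position — 1:faizroush {D,R}; 2:zrespalk {N}; 3:krorp {R,D}; 4:klun {N}; 5:klun {N}; 6:zrespalk {N}; 7:krorp {R,D}; 8:faizroush {D,R}; 9:zrespalk {N}; 10:traizat {D}.
If word 1 were D, no tagging could satisfy rule 1; so word 1 is R.
If word 3 were D, no tagging could satisfy rule 1; so word 3 is R.
If word 8 were D, no tagging could satisfy rule 1; so word 8 is R.
If word 7 were R, no tagging could satisfy rule 4; so word 7 is D.
The only consistent sequence is: R N R N N N D R N D.
Check: rule 1 ok; rule 2 ok; rule 3 ok; rule 4 ok; rule 5 ok.

R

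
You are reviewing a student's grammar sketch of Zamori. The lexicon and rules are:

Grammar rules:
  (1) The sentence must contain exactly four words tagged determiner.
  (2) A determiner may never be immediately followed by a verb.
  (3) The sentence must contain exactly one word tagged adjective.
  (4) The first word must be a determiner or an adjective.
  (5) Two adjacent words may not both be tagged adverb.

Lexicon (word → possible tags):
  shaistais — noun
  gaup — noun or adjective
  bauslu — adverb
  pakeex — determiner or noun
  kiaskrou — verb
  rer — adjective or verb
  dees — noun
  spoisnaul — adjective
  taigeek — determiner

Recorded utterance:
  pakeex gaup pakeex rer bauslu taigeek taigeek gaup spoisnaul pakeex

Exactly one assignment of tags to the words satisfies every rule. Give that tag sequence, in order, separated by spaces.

determiner noun noun verb adverb determiner determiner noun adjective determiner

Candidates per position — 1:pakeex {determiner,noun}; 2:gaup {noun,adjective}; 3:pakeex {determiner,noun}; 4:rer {adjective,verb}; 5:bauslu {adverb}; 6:taigeek {determiner}; 7:taigeek {determiner}; 8:gaup {noun,adjective}; 9:spoisnaul {adjective}; 10:pakeex {determiner,noun}.
If word 1 were noun, no tagging could satisfy rule 4; so word 1 is determiner.
If word 2 were adjective, no tagging could satisfy rule 3; so word 2 is noun.
If word 4 were adjective, no tagging could satisfy rule 3; so word 4 is verb.
If word 8 were adjective, no tagging could satisfy rule 3; so word 8 is noun.
If word 3 were determiner, no tagging could satisfy rule 2; so word 3 is noun.
If word 10 were noun, no tagging could satisfy rule 1; so word 10 is determiner.
So the tagging must be: determiner noun noun verb adverb determiner determiner noun adjective determiner.
Verifying each rule — rule 1 satisfied; rule 2 satisfied; rule 3 satisfied; rule 4 satisfied; rule 5 satisfied.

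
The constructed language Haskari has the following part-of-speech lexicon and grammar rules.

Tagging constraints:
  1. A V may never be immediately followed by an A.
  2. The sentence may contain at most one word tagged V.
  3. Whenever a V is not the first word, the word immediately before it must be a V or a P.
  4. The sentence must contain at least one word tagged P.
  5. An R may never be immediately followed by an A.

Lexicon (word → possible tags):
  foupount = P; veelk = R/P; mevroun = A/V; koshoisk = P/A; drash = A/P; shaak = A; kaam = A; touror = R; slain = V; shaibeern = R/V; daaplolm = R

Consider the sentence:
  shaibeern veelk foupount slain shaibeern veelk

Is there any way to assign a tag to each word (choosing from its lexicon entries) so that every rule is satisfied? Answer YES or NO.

YES

Candidates per position — 1:shaibeern {R,V}; 2:veelk {R,P}; 3:foupount {P}; 4:slain {V}; 5:shaibeern {R,V}; 6:veelk {R,P}.
One satisfying assignment: R R P V R R.
Rule-by-rule: rule 1 satisfied; rule 2 satisfied; rule 3 satisfied; rule 4 satisfied; rule 5 satisfied.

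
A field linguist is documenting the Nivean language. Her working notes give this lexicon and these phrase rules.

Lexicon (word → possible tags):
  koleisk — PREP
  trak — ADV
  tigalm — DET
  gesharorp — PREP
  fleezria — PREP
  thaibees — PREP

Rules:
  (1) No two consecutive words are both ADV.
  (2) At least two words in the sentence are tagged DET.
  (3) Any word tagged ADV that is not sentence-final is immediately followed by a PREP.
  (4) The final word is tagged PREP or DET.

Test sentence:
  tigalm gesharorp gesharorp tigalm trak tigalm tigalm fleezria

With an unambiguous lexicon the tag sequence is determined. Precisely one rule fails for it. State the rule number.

3

Fixed tagging: DET PREP PREP DET ADV DET DET PREP.
Applying the rules: R1 pass, R2 pass, R3 fail, R4 pass.
Only rule 3 fails.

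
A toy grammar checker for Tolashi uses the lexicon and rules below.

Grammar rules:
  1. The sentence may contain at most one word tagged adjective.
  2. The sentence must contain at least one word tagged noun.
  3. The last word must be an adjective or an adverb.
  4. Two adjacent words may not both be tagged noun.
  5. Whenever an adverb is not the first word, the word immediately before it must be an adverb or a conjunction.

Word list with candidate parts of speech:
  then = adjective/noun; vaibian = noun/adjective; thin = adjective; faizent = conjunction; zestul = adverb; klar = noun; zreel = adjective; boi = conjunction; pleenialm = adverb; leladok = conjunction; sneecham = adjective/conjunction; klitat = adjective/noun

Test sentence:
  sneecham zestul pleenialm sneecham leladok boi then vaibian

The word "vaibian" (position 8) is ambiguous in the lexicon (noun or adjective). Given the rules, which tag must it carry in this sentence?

adjective

Candidates per position — 1:sneecham {adjective,conjunction}; 2:zestul {adverb}; 3:pleenialm {adverb}; 4:sneecham {adjective,conjunction}; 5:leladok {conjunction}; 6:boi {conjunction}; 7:then {adjective,noun}; 8:vaibian {noun,adjective}.
Word 1 cannot be adjective — rule 5 would then fail for every completion. It is conjunction.
Word 8 cannot be noun — rule 3 would then fail for every completion. It is adjective.
Word 4 cannot be adjective — rule 1 would then fail for every completion. It is conjunction.
Word 7 cannot be adjective — rule 1 would then fail for every completion. It is noun.
That leaves exactly one tagging: conjunction adverb adverb conjunction conjunction conjunction noun adjective.
Verifying each rule — rule 1 satisfied; rule 2 satisfied; rule 3 satisfied; rule 4 satisfied; rule 5 satisfied.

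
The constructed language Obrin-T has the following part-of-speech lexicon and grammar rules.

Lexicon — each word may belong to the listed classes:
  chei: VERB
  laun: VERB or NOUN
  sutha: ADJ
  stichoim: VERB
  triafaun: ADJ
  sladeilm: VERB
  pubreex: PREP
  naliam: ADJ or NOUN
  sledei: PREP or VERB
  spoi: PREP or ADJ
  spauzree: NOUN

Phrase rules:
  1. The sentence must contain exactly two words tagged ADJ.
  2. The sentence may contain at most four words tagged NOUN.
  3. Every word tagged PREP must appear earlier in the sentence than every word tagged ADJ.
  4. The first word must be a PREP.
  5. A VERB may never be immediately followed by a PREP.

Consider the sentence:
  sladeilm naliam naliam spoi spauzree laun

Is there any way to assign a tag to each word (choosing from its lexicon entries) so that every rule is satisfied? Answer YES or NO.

Candidates per position — 1:sladeilm {VERB}; 2:naliam {ADJ,NOUN}; 3:naliam {ADJ,NOUN}; 4:spoi {PREP,ADJ}; 5:spauzree {NOUN}; 6:laun {VERB,NOUN}.
Rule 4 cannot be satisfied by any choice of tags from the lexicon.
So there is no consistent tagging.

NO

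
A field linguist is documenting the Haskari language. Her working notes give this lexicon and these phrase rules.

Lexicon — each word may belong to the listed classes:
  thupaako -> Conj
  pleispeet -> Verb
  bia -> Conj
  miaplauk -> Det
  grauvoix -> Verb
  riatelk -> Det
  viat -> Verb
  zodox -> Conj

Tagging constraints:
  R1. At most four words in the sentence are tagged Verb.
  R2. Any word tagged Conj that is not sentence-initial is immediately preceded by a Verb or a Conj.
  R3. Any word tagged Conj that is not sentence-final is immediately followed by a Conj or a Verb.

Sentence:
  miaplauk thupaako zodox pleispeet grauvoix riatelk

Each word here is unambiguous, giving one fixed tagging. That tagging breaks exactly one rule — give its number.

2

Fixed tagging: Det Conj Conj Verb Verb Det.
Checking each rule: R1 pass, R2 fail, R3 pass.
Only rule 2 fails.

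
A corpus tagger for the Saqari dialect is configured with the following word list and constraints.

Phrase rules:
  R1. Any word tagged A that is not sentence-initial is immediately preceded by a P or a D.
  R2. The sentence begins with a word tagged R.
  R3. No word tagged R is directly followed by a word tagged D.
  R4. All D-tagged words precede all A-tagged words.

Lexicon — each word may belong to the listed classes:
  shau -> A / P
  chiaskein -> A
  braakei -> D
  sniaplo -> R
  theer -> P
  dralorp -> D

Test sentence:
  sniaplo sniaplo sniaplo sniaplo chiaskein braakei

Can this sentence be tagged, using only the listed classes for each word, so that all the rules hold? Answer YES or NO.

NO

Candidates per position — 1:sniaplo {R}; 2:sniaplo {R}; 3:sniaplo {R}; 4:sniaplo {R}; 5:chiaskein {A}; 6:braakei {D}.
Rule 1 cannot be satisfied by any choice of tags from the lexicon.
So there is no consistent tagging.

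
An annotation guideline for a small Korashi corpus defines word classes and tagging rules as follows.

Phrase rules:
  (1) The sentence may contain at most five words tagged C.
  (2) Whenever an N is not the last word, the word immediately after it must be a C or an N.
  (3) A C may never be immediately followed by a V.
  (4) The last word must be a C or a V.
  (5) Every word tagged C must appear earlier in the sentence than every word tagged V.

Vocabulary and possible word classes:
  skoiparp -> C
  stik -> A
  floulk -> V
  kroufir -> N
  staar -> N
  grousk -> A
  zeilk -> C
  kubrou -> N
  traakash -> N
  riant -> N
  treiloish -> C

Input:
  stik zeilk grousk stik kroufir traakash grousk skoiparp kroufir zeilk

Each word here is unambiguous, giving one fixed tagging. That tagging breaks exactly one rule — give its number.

Fixed tagging: A C A A N N A C N C.
Applying the rules: R1 holds, R2 violated, R3 holds, R4 holds, R5 holds.
Only rule 2 fails.

2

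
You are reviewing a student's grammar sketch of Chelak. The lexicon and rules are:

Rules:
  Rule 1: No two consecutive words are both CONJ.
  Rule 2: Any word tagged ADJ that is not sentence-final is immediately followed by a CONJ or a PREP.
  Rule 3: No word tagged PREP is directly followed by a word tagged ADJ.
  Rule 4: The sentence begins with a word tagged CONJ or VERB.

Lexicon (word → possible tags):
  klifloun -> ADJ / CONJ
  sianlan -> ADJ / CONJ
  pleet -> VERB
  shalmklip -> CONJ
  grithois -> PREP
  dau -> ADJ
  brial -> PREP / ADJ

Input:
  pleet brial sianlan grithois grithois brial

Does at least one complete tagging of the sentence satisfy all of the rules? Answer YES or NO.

YES

Candidates per position — 1:pleet {VERB}; 2:brial {PREP,ADJ}; 3:sianlan {ADJ,CONJ}; 4:grithois {PREP}; 5:grithois {PREP}; 6:brial {PREP,ADJ}.
One satisfying assignment: VERB PREP CONJ PREP PREP PREP.
Check: rule 1 ok; rule 2 ok; rule 3 ok; rule 4 ok.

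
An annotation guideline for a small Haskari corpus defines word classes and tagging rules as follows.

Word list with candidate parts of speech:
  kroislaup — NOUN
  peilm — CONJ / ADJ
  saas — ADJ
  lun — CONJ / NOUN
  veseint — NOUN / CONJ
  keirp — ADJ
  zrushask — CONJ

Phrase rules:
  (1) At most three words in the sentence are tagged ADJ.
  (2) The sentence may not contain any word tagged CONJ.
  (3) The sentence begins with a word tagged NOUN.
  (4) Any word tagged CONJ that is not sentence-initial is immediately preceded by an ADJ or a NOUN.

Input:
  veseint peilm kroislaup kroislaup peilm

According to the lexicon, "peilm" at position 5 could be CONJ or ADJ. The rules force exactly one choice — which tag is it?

Candidates per position — 1:veseint {NOUN,CONJ}; 2:peilm {CONJ,ADJ}; 3:kroislaup {NOUN}; 4:kroislaup {NOUN}; 5:peilm {CONJ,ADJ}.
At position 1, choosing CONJ makes rule 2 impossible to satisfy; hence NOUN.
At position 2, choosing CONJ makes rule 2 impossible to satisfy; hence ADJ.
At position 5, choosing CONJ makes rule 2 impossible to satisfy; hence ADJ.
That leaves exactly one tagging: NOUN ADJ NOUN NOUN ADJ.
Check: rule 1 holds; rule 2 holds; rule 3 holds; rule 4 holds.

ADJ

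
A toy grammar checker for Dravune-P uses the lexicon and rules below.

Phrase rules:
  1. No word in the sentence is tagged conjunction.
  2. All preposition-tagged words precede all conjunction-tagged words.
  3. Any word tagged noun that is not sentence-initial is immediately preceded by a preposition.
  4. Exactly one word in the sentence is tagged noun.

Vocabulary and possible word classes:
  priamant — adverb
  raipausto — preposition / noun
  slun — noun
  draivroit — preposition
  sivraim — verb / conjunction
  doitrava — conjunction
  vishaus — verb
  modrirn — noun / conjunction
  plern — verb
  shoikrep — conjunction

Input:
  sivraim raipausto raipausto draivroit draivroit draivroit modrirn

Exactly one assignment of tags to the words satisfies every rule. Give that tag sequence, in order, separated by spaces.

Candidates per position — 1:sivraim {verb,conjunction}; 2:raipausto {preposition,noun}; 3:raipausto {preposition,noun}; 4:draivroit {preposition}; 5:draivroit {preposition}; 6:draivroit {preposition}; 7:modrirn {noun,conjunction}.
At position 1, choosing conjunction makes rule 1 impossible to satisfy; hence verb.
At position 2, choosing noun makes rule 3 impossible to satisfy; hence preposition.
At position 7, choosing conjunction makes rule 1 impossible to satisfy; hence noun.
At position 3, choosing noun makes rule 4 impossible to satisfy; hence preposition.
That leaves exactly one tagging: verb preposition preposition preposition preposition preposition noun.
Verifying each rule — rule 1 satisfied; rule 2 satisfied; rule 3 satisfied; rule 4 satisfied.

verb preposition preposition preposition preposition preposition noun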